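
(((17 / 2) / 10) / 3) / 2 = 17 / 120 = 0.14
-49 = -49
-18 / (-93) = 6 / 31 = 0.19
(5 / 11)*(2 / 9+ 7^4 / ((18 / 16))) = 96050 / 99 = 970.20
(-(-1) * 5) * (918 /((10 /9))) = 4131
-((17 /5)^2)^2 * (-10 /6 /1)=222.72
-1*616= -616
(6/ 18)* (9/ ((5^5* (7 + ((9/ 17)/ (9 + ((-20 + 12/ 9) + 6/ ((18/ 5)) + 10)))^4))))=4009008/ 29252853125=0.00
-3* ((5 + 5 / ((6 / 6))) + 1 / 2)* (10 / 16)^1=-315 / 16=-19.69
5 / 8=0.62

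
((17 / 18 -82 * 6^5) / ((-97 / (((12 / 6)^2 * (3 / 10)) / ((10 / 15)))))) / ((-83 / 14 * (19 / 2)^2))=-321366052 / 14532055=-22.11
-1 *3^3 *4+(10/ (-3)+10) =-304/ 3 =-101.33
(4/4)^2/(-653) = -1/653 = -0.00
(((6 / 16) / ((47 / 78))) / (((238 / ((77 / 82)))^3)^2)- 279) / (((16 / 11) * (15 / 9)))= -115.09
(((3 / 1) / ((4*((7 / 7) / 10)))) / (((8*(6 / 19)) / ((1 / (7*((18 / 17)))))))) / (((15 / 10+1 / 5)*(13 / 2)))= 475 / 13104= 0.04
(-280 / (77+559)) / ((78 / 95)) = -3325 / 6201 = -0.54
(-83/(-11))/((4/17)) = 1411/44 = 32.07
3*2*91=546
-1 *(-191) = 191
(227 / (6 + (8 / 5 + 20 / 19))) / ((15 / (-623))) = -2686999 / 2466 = -1089.62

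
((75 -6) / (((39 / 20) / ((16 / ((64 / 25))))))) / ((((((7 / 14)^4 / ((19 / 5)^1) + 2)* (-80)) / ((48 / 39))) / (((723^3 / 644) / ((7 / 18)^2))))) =-232655596045200 / 35533771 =-6547450.20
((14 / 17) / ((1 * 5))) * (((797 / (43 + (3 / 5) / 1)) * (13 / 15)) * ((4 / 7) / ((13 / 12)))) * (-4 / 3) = -51008 / 27795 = -1.84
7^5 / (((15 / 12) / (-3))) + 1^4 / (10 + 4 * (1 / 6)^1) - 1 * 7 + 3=-6454513 / 160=-40340.71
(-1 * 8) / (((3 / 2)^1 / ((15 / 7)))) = -80 / 7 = -11.43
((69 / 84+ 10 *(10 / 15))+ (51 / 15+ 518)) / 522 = 222133 / 219240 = 1.01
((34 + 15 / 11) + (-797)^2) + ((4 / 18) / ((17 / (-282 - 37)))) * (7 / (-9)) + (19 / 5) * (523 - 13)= 637185.61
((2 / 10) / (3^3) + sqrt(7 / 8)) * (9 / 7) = 1 / 105 + 9 * sqrt(14) / 28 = 1.21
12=12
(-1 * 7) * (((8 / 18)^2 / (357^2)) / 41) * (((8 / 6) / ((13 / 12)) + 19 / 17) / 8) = -346 / 4454287929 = -0.00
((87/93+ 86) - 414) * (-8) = 81112/31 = 2616.52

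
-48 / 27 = -16 / 9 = -1.78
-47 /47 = -1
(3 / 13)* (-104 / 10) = -12 / 5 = -2.40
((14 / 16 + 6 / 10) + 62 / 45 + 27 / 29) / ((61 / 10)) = 39503 / 63684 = 0.62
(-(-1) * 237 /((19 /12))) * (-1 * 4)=-11376 /19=-598.74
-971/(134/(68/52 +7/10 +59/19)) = -12262759/330980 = -37.05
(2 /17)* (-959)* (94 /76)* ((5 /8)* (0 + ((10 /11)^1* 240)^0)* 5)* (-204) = 3380475 /38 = 88959.87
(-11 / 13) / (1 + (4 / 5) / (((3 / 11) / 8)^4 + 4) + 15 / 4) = -52773209500 / 308723271363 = -0.17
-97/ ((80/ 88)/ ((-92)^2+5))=-9036423/ 10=-903642.30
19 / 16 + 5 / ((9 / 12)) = 377 / 48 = 7.85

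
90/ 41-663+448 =-8725/ 41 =-212.80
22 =22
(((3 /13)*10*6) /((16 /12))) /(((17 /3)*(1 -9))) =-405 /1768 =-0.23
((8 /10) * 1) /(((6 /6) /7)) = 28 /5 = 5.60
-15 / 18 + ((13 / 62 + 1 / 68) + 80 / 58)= 141281 / 183396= 0.77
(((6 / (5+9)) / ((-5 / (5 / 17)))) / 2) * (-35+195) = -240 / 119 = -2.02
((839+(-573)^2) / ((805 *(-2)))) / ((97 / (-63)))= 1481256 / 11155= 132.79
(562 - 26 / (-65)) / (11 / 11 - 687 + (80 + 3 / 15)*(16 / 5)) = -7030 / 5367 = -1.31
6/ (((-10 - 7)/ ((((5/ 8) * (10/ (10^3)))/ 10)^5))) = -3/ 89128960000000000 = -0.00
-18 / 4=-9 / 2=-4.50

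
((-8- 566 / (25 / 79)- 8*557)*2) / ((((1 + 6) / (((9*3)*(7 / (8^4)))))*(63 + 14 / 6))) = -6330717 / 5017600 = -1.26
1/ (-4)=-1/ 4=-0.25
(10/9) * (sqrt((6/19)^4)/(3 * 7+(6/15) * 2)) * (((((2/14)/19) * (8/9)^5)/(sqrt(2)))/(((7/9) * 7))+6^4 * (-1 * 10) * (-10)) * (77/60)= 1802240 * sqrt(2)/721065427677+33264000/39349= 845.36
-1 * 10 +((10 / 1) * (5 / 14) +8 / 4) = -31 / 7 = -4.43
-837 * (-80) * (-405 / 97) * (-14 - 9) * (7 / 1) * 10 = 43661268000 / 97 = 450116164.95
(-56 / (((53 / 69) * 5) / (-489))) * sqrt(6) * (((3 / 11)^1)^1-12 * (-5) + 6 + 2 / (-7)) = 1371504168 * sqrt(6) / 2915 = 1152482.12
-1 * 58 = -58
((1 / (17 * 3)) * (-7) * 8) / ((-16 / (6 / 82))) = 7 / 1394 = 0.01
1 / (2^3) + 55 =441 / 8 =55.12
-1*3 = -3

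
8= 8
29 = 29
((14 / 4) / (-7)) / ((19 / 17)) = -17 / 38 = -0.45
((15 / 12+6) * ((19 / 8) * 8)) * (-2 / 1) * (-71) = 39121 / 2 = 19560.50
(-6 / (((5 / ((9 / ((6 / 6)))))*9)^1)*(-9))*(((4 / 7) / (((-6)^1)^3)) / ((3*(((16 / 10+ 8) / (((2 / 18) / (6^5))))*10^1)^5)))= -1 / 1437273012816478286974032719401451520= -0.00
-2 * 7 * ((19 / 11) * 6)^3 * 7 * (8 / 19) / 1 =-61133184 / 1331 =-45930.27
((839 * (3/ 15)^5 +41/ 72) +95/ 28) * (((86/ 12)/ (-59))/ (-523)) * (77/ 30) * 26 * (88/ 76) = 450711191359/ 5936115375000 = 0.08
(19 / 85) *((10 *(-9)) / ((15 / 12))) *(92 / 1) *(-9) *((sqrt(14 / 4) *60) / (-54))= -125856 *sqrt(14) / 17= -27700.59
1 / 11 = 0.09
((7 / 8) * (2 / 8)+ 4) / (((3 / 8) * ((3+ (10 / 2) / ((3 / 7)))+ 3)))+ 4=983 / 212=4.64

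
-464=-464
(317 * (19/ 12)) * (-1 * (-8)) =12046/ 3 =4015.33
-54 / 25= -2.16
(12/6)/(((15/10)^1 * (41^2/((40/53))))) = 160/267279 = 0.00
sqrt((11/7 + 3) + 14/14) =sqrt(273)/7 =2.36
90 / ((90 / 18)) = 18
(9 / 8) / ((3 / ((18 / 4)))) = 27 / 16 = 1.69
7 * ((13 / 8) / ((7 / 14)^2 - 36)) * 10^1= -35 / 11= -3.18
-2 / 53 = -0.04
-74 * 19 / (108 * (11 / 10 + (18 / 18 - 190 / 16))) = 14060 / 10557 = 1.33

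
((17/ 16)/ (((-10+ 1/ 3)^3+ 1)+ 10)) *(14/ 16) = -3213/ 3083776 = -0.00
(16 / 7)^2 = 256 / 49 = 5.22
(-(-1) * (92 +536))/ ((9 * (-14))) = -314/ 63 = -4.98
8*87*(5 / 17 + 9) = 109968 / 17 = 6468.71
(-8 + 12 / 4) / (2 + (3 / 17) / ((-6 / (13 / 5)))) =-850 / 327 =-2.60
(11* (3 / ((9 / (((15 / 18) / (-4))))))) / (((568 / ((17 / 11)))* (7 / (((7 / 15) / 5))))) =-0.00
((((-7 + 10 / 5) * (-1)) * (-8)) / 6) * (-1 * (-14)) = -280 / 3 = -93.33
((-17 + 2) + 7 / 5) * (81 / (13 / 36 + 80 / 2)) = -198288 / 7265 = -27.29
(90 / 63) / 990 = 1 / 693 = 0.00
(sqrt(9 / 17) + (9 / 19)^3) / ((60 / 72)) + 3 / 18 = 60539 / 205770 + 18* sqrt(17) / 85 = 1.17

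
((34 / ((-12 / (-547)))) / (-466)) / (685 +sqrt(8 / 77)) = -0.00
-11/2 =-5.50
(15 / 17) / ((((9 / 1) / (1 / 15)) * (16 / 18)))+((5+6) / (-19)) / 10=-653 / 12920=-0.05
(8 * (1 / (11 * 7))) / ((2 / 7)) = 4 / 11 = 0.36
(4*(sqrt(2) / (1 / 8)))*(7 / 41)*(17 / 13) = 3808*sqrt(2) / 533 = 10.10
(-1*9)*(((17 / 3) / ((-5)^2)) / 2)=-1.02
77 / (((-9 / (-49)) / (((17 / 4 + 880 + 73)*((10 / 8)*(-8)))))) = -72234085 / 18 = -4013004.72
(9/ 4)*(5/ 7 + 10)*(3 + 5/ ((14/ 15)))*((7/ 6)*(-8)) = -26325/ 14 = -1880.36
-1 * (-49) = 49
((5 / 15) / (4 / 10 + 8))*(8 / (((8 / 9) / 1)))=5 / 14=0.36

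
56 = 56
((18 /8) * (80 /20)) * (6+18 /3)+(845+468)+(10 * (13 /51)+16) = 73417 /51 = 1439.55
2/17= 0.12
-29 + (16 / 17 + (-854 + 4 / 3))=-44917 / 51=-880.73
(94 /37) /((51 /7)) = 0.35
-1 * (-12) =12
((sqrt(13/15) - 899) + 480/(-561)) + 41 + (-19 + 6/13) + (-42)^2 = sqrt(195)/15 + 2155339/2431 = 887.54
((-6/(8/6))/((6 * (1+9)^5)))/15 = -1/2000000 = -0.00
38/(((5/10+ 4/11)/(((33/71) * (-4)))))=-5808/71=-81.80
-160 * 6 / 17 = -960 / 17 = -56.47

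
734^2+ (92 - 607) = 538241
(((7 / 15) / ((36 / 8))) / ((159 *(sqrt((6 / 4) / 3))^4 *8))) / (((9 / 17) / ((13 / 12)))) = 1547 / 2318220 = 0.00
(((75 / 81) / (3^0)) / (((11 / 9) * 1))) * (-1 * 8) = -200 / 33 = -6.06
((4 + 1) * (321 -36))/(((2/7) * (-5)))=-1995/2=-997.50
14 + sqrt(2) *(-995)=14 - 995 *sqrt(2)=-1393.14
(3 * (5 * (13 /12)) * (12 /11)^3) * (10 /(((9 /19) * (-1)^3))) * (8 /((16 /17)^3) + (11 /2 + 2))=-162149325 /21296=-7614.07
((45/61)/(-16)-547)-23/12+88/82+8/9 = -196999025/360144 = -547.00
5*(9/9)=5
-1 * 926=-926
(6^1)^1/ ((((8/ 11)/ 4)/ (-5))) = -165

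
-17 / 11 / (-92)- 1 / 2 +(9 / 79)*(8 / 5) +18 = 7075029 / 399740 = 17.70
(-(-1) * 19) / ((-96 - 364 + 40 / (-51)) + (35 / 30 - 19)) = -646 / 16273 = -0.04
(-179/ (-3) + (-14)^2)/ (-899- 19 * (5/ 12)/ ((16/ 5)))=-49088/ 173083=-0.28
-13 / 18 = -0.72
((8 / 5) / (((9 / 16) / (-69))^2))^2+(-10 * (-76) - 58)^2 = 1174736153764 / 2025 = 580116619.14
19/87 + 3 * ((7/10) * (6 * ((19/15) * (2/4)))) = 35663/4350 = 8.20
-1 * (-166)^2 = -27556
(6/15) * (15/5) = 6/5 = 1.20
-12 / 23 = -0.52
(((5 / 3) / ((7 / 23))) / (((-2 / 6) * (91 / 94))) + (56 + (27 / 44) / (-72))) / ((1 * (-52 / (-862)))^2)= 1625318284393 / 151575424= 10722.84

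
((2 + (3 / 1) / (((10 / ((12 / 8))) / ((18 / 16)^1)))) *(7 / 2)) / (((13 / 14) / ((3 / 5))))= 58947 / 10400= 5.67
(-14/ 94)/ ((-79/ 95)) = 665/ 3713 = 0.18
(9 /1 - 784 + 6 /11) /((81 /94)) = -800786 /891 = -898.75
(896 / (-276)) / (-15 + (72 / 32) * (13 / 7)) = 6272 / 20907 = 0.30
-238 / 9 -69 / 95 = -23231 / 855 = -27.17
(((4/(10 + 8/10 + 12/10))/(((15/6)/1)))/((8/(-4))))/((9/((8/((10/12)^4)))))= -384/3125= -0.12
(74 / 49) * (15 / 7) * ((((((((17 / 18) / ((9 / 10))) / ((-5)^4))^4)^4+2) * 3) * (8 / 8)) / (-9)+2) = 3610873061200634365728217753240784304580301974093106377616667357406 / 836844229724201072597823438757830416534488904289901256561279296875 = 4.31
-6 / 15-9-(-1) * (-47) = -282 / 5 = -56.40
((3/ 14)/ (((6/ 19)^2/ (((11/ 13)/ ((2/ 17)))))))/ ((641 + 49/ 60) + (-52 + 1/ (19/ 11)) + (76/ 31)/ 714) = 3379737955/ 129110778108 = 0.03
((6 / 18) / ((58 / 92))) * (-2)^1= -92 / 87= -1.06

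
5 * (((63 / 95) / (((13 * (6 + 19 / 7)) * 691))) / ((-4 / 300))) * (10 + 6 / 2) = -33075 / 800869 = -0.04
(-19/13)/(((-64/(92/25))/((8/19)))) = 23/650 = 0.04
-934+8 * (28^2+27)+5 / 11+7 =61176 / 11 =5561.45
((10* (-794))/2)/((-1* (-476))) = -1985/238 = -8.34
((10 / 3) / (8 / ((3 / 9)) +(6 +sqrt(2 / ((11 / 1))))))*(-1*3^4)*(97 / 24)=-720225 / 19796 +4365*sqrt(22) / 39592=-35.87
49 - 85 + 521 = 485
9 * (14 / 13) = 126 / 13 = 9.69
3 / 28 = 0.11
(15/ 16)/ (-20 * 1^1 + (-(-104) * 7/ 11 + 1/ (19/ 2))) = 3135/ 154784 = 0.02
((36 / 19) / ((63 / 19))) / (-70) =-2 / 245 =-0.01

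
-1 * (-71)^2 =-5041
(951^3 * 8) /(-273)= -2293560936 /91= -25203966.33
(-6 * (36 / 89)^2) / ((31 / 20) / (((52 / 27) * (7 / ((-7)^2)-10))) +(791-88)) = -186001920 / 133182165247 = -0.00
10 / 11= 0.91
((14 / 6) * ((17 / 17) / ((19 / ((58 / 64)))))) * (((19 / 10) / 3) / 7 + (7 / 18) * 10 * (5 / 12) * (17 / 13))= 3148559 / 12804480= 0.25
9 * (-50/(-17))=450/17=26.47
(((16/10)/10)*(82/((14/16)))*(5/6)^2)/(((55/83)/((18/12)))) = 23.57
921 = 921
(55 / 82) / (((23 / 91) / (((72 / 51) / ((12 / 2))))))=10010 / 16031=0.62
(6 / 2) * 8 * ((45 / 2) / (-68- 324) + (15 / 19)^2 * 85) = 1270.09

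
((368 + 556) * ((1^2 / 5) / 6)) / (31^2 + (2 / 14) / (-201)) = 108339 / 3380315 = 0.03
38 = 38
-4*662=-2648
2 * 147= 294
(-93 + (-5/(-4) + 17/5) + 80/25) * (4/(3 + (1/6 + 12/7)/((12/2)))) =-429156/4175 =-102.79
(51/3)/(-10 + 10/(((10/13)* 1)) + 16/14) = 119/29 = 4.10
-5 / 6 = -0.83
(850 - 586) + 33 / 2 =561 / 2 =280.50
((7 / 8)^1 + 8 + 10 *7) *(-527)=-332537 / 8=-41567.12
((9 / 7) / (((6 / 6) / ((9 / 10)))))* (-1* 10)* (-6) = 486 / 7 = 69.43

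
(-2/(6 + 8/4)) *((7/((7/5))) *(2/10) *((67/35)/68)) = -67/9520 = -0.01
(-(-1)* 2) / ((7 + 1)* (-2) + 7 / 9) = -18 / 137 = -0.13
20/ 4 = 5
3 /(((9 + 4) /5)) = 15 /13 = 1.15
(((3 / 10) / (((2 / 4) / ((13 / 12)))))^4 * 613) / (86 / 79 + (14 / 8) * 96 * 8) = 0.08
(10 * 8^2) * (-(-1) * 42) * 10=268800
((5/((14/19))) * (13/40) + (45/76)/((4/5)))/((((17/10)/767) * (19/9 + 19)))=10817001/171836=62.95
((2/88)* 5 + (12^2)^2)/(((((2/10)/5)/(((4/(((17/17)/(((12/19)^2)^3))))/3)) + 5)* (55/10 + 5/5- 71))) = -15135438643200/257647773713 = -58.74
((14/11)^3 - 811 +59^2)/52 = 136789/2662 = 51.39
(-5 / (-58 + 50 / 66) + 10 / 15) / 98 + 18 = 10000861 / 555366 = 18.01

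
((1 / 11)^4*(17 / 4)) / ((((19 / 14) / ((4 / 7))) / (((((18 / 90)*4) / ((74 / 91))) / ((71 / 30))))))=37128 / 730776233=0.00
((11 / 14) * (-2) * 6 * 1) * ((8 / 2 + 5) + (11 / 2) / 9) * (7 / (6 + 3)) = -1903 / 27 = -70.48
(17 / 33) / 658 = 0.00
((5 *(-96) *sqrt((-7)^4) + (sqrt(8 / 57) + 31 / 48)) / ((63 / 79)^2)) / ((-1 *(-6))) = -7045645889 / 1143072 + 6241 *sqrt(114) / 678699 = -6163.68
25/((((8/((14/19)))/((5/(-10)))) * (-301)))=25/6536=0.00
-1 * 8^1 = -8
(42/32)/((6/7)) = 49/32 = 1.53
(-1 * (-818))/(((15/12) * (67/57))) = 186504/335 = 556.73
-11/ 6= -1.83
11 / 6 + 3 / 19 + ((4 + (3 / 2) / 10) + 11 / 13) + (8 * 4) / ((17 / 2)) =2708881 / 251940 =10.75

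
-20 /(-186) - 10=-920 /93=-9.89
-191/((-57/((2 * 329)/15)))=125678/855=146.99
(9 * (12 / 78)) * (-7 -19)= -36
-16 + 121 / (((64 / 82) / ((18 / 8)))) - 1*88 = 31337 / 128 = 244.82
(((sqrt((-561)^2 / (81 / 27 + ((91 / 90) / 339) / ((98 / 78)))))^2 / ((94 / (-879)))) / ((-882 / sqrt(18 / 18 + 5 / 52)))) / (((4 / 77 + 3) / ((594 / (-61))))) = -102127376469789 *sqrt(741) / 748829029286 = -3712.52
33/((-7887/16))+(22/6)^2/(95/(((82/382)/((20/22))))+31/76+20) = -1095289300/31167346851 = -0.04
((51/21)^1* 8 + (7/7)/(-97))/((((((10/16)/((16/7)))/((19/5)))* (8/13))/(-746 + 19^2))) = -114635664/679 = -168830.14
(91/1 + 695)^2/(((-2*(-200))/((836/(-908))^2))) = 6746486769/5152900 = 1309.26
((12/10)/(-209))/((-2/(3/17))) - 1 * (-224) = 3979369/17765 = 224.00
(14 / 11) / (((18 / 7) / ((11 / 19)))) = 49 / 171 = 0.29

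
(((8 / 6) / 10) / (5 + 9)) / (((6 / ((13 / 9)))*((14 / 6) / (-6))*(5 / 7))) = -13 / 1575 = -0.01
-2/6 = -1/3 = -0.33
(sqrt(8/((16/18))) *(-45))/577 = -135/577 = -0.23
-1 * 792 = -792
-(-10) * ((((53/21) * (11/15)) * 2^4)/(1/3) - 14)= 15716/21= 748.38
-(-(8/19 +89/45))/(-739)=-2051/631845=-0.00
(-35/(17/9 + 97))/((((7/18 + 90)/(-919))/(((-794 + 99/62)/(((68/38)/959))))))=-466453872293157/305244724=-1528130.83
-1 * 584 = -584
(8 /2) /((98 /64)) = 128 /49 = 2.61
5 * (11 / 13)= 55 / 13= 4.23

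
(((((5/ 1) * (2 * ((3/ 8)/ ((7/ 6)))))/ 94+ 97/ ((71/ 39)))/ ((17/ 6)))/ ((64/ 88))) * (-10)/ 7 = -36.96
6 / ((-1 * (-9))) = 2 / 3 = 0.67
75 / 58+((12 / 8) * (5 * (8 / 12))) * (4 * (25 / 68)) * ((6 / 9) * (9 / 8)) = 13425 / 1972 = 6.81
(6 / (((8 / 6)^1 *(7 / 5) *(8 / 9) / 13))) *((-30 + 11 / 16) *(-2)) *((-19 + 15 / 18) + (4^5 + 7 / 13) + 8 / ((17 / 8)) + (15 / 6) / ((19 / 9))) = 115229745315 / 41344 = 2787097.17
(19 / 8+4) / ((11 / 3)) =153 / 88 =1.74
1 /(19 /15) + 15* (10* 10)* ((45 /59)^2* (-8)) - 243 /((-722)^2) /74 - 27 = -940892429439915 /134279630696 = -7006.96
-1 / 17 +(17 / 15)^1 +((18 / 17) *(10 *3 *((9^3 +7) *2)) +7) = 11925259 / 255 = 46765.72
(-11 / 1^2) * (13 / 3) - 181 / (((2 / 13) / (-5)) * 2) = 34723 / 12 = 2893.58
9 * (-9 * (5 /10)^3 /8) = -81 /64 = -1.27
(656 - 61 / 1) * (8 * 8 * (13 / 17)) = 29120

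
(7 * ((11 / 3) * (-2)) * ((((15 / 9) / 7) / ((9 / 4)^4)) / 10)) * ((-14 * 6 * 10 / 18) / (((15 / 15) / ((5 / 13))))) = 1971200 / 2302911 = 0.86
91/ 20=4.55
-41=-41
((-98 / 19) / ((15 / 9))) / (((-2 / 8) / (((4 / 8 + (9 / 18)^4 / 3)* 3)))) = 735 / 38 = 19.34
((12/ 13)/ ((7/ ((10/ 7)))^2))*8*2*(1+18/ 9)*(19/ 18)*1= 60800/ 31213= 1.95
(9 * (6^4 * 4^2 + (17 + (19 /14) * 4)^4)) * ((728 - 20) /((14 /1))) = 2094350033682 /16807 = 124611770.91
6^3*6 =1296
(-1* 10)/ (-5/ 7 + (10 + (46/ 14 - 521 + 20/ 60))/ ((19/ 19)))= 21/ 1067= 0.02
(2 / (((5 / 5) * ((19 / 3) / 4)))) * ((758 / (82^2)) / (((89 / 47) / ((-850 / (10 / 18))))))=-327046680 / 2842571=-115.05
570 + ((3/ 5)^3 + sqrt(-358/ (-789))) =sqrt(282462)/ 789 + 71277/ 125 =570.89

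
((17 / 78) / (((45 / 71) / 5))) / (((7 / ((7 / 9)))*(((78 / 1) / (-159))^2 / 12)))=3390463 / 355914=9.53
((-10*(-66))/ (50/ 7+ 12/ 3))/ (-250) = -77/ 325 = -0.24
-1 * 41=-41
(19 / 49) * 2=38 / 49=0.78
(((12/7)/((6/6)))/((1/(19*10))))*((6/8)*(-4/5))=-1368/7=-195.43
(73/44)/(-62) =-73/2728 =-0.03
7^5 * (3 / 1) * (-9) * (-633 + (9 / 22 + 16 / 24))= 6308725941 / 22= 286760270.05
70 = 70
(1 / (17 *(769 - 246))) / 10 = 1 / 88910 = 0.00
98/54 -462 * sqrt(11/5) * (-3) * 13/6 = 49/27 + 3003 * sqrt(55)/5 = 4455.98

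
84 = 84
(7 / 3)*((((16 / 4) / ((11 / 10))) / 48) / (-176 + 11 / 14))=-245 / 242847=-0.00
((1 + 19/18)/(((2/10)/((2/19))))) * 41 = 7585/171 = 44.36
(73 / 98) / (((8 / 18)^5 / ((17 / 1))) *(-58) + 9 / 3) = 73279809 / 289306486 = 0.25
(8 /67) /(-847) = -8 /56749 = -0.00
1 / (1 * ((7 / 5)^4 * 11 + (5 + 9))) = 625 / 35161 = 0.02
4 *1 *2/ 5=8/ 5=1.60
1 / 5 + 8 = 41 / 5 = 8.20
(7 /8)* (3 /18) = 7 /48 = 0.15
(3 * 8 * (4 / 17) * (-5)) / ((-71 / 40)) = 19200 / 1207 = 15.91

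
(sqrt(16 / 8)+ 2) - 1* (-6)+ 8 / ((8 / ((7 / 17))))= sqrt(2)+ 143 / 17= 9.83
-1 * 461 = -461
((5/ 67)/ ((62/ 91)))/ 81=455/ 336474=0.00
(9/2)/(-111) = -3/74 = -0.04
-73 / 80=-0.91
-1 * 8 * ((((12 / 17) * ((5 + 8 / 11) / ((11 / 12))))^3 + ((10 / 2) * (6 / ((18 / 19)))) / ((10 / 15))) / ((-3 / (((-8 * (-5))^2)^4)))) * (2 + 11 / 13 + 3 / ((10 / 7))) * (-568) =-2221314703366346883727360000000 / 339443488527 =-6543989731562221913.05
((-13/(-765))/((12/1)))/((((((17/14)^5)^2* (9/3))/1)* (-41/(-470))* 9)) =88367297095168/1024352708738842737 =0.00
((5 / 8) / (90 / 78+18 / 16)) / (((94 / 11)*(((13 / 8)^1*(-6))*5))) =-22 / 33417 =-0.00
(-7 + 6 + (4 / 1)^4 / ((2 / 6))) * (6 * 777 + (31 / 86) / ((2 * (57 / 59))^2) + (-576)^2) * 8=288408917902313 / 139707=2064384160.44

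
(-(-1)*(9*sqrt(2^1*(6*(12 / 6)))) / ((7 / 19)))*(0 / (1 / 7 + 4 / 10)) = 0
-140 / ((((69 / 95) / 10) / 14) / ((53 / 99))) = -98686000 / 6831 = -14446.79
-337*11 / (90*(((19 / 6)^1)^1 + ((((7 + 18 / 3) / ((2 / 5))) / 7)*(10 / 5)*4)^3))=-1271501 / 1581937755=-0.00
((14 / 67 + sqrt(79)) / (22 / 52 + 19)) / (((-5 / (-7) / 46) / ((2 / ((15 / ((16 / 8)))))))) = 468832 / 2537625 + 33488 * sqrt(79) / 37875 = 8.04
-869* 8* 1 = -6952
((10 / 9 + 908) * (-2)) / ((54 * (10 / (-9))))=4091 / 135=30.30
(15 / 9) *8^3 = 2560 / 3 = 853.33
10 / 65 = 2 / 13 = 0.15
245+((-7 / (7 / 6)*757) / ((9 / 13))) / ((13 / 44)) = -65881 / 3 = -21960.33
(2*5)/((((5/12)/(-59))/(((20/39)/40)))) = -236/13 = -18.15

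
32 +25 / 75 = 97 / 3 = 32.33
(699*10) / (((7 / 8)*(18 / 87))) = 270280 / 7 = 38611.43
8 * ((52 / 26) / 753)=16 / 753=0.02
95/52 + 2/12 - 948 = -147577/156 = -946.01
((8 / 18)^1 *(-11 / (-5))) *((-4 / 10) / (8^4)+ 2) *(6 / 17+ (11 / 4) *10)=213329743 / 3916800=54.47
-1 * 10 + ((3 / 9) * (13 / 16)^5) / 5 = -156915107 / 15728640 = -9.98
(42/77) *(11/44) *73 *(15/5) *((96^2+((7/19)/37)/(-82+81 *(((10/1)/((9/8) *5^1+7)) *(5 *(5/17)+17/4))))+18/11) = 22918410489942477/83257282636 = 275272.14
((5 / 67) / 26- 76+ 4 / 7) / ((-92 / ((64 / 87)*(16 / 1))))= 9.65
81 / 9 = 9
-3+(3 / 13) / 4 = -153 / 52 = -2.94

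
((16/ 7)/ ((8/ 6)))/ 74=6/ 259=0.02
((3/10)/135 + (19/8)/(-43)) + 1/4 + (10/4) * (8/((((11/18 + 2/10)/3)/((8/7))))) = 3351471217/39551400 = 84.74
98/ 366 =49/ 183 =0.27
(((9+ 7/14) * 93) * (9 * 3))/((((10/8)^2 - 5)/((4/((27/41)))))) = -42150.98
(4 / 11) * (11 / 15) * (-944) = -3776 / 15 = -251.73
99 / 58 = 1.71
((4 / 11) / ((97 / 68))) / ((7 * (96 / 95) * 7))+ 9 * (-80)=-225860945 / 313698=-719.99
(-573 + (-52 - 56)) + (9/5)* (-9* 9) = -4134/5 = -826.80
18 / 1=18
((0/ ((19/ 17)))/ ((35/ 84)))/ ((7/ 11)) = 0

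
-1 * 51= -51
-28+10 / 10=-27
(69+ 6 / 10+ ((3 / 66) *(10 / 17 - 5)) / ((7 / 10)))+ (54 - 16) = 702367 / 6545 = 107.31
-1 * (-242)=242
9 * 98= 882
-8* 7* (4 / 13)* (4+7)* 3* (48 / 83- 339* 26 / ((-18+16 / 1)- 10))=-450997008 / 1079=-417976.84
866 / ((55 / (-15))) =-2598 / 11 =-236.18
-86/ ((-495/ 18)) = 172/ 55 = 3.13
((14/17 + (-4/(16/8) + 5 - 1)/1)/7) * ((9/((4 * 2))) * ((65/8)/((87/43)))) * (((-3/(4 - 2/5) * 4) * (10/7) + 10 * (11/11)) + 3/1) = 1450605/96628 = 15.01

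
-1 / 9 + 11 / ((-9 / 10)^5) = -1106561 / 59049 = -18.74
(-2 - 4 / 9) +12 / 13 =-178 / 117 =-1.52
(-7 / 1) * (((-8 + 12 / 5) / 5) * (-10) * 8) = -3136 / 5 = -627.20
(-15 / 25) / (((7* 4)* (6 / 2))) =-1 / 140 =-0.01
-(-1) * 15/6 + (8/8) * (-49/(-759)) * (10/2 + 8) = 5069/1518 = 3.34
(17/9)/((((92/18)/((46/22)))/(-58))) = -493/11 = -44.82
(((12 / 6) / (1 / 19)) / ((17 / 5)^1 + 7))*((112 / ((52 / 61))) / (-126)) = -5795 / 1521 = -3.81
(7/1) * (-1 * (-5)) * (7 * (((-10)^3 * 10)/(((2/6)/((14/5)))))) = -20580000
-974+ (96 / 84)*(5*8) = -6498 / 7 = -928.29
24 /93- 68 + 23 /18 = -66.46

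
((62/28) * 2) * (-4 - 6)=-310/7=-44.29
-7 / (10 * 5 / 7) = -49 / 50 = -0.98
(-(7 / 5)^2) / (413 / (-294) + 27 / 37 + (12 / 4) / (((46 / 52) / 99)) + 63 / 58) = -25394691 / 4355323025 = -0.01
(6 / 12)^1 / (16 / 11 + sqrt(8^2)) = 11 / 208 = 0.05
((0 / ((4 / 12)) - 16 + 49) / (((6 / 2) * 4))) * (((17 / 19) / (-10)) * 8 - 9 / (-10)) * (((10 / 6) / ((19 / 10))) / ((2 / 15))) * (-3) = -28875 / 2888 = -10.00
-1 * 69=-69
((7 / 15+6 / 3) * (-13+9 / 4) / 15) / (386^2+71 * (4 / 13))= -20683 / 1743508800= -0.00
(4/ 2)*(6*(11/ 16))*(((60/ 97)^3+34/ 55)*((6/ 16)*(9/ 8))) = 1737890721/ 584110720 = 2.98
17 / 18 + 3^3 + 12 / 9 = 527 / 18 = 29.28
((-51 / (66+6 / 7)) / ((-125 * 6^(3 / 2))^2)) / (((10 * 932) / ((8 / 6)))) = -119 / 3680235000000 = -0.00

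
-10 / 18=-5 / 9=-0.56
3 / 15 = 1 / 5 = 0.20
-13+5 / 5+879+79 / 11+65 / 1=10331 / 11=939.18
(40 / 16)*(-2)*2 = -10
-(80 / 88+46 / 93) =-1436 / 1023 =-1.40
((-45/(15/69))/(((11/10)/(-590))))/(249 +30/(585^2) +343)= 13931979750/74285651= 187.55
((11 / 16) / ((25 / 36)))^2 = 9801 / 10000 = 0.98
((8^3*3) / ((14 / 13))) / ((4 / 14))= 4992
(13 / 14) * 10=65 / 7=9.29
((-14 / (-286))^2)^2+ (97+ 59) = 65233212157 / 418161601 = 156.00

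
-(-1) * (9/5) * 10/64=9/32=0.28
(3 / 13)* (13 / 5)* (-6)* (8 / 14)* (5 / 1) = -72 / 7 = -10.29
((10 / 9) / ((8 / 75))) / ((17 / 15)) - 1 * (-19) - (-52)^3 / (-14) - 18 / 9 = -4768205 / 476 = -10017.24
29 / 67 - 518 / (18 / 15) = -86678 / 201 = -431.23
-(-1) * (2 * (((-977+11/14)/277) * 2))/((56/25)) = -341675/54292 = -6.29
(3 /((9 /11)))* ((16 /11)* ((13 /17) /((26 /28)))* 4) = 896 /51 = 17.57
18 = 18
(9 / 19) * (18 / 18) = 9 / 19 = 0.47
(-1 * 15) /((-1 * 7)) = 15 /7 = 2.14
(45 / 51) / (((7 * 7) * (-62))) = -15 / 51646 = -0.00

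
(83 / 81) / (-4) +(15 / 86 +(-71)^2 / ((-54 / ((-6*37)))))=288727177 / 13932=20724.03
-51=-51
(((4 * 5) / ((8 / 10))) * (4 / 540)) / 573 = 5 / 15471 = 0.00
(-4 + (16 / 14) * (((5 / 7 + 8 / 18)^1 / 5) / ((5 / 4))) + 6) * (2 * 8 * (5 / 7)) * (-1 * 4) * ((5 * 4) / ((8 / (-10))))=7803520 / 3087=2527.87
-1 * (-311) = 311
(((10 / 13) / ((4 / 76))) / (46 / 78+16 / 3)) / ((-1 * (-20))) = 19 / 154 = 0.12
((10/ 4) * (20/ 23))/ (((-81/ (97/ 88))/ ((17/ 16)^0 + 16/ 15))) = -15035/ 245916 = -0.06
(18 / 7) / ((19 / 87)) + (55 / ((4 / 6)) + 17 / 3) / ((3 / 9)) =73489 / 266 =276.27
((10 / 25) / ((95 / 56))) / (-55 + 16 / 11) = -1232 / 279775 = -0.00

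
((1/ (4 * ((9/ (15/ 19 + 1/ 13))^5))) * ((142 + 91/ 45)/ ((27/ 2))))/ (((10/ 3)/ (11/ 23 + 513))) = 1717634640389339632/ 505685117911944600045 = 0.00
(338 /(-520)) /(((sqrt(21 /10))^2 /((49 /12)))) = -91 /72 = -1.26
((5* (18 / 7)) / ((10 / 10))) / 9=10 / 7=1.43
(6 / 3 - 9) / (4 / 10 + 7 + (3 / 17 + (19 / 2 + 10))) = -0.26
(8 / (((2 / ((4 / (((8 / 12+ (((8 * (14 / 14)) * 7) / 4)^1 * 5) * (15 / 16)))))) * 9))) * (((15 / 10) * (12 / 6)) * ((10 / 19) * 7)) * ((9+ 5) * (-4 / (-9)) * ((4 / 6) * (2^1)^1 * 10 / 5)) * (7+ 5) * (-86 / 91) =-19726336 / 353457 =-55.81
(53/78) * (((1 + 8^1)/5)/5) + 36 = 23559/650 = 36.24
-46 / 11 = -4.18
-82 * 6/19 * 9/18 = -246/19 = -12.95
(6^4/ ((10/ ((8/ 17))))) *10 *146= 1513728/ 17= 89042.82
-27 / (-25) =27 / 25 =1.08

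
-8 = -8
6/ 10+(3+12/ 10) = 24/ 5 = 4.80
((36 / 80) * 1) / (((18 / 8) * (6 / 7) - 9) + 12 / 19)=-399 / 5710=-0.07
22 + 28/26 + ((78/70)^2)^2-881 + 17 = -16374757767/19508125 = -839.38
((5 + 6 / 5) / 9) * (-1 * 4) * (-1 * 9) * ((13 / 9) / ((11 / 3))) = 1612 / 165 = 9.77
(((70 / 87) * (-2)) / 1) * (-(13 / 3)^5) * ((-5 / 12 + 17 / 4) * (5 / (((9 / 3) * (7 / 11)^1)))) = 4696856450 / 190269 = 24685.35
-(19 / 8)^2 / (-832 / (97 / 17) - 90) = 35017 / 1463936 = 0.02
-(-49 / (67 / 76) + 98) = -2842 / 67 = -42.42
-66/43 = -1.53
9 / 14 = 0.64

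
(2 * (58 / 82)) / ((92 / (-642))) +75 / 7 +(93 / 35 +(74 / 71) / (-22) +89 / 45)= 251950201 / 46398429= 5.43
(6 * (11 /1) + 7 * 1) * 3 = 219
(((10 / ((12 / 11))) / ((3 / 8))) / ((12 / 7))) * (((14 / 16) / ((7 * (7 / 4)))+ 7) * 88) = 26620 / 3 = 8873.33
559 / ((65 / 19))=817 / 5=163.40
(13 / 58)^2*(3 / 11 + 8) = 15379 / 37004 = 0.42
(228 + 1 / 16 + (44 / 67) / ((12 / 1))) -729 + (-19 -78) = -1922791 / 3216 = -597.88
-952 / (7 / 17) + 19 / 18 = -41597 / 18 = -2310.94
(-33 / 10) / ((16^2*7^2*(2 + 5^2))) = -11 / 1128960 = -0.00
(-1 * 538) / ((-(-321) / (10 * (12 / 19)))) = -21520 / 2033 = -10.59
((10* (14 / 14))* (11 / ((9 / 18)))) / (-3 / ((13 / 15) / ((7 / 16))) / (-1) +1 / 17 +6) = 777920 / 26779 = 29.05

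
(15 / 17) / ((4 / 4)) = 15 / 17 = 0.88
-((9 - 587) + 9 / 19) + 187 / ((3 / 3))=14526 / 19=764.53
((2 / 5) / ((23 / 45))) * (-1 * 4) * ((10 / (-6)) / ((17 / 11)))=1320 / 391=3.38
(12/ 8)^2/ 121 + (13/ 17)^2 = 84397/ 139876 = 0.60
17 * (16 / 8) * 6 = 204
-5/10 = -1/2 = -0.50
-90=-90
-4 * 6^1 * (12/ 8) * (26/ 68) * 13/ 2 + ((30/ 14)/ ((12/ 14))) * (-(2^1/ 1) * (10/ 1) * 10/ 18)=-17939/ 153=-117.25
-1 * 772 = -772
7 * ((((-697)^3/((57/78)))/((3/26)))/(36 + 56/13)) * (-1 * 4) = 20829863431468/7467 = 2789589317.19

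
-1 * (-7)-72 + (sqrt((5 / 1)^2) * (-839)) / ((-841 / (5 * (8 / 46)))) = -1173395 / 19343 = -60.66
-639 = -639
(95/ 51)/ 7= 95/ 357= 0.27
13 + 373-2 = 384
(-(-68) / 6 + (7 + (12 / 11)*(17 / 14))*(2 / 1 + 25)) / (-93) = -54539 / 21483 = -2.54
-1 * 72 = -72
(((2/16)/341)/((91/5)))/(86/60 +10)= 75/42574532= 0.00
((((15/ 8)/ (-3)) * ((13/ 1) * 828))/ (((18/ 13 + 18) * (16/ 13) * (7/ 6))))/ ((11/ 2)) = -757965/ 17248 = -43.95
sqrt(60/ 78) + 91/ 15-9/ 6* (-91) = 143.44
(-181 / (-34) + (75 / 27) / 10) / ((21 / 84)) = 3428 / 153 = 22.41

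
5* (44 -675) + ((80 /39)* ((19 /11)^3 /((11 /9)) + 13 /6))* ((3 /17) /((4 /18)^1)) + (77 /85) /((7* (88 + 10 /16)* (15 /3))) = -180349506409071 /57352091225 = -3144.60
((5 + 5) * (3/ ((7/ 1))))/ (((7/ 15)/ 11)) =4950/ 49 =101.02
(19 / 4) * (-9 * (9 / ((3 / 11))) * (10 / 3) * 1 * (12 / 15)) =-3762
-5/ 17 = -0.29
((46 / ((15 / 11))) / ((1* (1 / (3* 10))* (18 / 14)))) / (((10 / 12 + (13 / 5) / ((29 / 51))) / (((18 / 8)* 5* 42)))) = 323561700 / 4703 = 68799.00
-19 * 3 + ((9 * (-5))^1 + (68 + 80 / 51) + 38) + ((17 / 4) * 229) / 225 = 151381 / 15300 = 9.89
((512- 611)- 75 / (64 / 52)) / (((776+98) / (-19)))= 2559 / 736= 3.48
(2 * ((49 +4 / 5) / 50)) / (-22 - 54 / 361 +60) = 89889 / 1708000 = 0.05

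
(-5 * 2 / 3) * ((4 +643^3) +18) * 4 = -10633909160 / 3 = -3544636386.67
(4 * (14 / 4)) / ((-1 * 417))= -14 / 417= -0.03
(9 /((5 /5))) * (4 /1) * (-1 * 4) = -144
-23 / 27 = -0.85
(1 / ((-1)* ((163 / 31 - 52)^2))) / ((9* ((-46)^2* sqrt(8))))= -961* sqrt(2) / 159939205776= -0.00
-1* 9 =-9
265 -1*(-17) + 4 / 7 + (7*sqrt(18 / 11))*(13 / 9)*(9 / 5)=305.85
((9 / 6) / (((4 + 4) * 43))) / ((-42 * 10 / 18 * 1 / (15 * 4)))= -0.01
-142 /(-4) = 35.50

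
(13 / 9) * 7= 91 / 9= 10.11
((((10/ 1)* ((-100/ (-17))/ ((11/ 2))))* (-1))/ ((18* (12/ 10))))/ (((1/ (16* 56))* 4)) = -560000/ 5049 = -110.91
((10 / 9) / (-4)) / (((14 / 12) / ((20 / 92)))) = -25 / 483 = -0.05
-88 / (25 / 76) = -6688 / 25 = -267.52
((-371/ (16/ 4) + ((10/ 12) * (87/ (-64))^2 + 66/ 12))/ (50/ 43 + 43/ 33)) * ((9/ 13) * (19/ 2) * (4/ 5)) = -170372840913/ 931573760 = -182.89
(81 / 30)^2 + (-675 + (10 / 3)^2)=-590939 / 900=-656.60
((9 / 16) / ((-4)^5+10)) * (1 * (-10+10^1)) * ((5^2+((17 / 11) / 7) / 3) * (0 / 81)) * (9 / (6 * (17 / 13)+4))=0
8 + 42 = 50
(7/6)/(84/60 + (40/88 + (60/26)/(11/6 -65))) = 1896895/2955924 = 0.64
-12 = -12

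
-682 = -682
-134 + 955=821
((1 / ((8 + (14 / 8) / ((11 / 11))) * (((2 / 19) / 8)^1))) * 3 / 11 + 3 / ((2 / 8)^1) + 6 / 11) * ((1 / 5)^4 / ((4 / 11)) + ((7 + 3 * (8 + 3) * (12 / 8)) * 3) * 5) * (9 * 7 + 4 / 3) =428957995777 / 536250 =799921.67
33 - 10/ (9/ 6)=79/ 3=26.33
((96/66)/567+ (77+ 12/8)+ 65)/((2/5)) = 8950255/24948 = 358.76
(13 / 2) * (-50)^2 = 16250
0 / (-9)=0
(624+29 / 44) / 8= 27485 / 352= 78.08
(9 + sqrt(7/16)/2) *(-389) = -3501 - 389 *sqrt(7)/8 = -3629.65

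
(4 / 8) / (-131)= -1 / 262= -0.00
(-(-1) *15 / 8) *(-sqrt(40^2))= -75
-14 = -14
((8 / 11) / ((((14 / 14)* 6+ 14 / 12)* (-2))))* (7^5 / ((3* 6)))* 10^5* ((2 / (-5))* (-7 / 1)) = -18823840000 / 1419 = -13265567.30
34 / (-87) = -34 / 87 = -0.39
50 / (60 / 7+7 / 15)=5250 / 949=5.53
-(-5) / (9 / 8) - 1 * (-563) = 5107 / 9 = 567.44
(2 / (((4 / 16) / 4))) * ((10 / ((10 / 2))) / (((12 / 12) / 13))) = 832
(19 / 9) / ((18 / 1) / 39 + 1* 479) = 247 / 56097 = 0.00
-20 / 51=-0.39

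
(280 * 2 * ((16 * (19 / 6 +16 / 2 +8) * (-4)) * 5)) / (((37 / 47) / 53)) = -25667264000 / 111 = -231236612.61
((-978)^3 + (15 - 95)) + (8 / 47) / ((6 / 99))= -43965747172 / 47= -935441429.19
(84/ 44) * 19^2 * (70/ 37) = 530670/ 407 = 1303.86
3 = 3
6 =6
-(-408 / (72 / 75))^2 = -180625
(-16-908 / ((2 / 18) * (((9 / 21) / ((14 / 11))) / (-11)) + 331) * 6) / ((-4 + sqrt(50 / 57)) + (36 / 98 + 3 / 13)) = 6408553278400 * sqrt(114) / 24073019701799 + 248533153028160 / 24073019701799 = 13.17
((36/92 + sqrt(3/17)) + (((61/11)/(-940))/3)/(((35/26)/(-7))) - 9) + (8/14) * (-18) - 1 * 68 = -1084796827/12485550 + sqrt(51)/17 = -86.46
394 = 394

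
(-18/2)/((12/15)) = -45/4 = -11.25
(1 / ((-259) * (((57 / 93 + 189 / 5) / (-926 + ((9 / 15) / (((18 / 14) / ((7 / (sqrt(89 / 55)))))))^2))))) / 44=114148789 / 54349278984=0.00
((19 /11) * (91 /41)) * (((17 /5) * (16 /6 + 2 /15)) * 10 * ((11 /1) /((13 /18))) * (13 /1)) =14814072 /205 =72263.77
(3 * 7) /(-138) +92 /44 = 981 /506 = 1.94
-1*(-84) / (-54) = -1.56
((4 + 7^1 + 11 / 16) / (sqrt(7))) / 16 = 187 * sqrt(7) / 1792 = 0.28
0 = 0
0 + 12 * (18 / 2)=108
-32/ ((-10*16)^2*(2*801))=-1/ 1281600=-0.00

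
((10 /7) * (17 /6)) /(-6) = -85 /126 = -0.67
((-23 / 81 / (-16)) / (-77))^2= 529 / 9958443264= 0.00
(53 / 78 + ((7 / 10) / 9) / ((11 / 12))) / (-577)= -1093 / 825110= -0.00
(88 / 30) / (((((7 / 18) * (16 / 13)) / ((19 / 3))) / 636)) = 864006 / 35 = 24685.89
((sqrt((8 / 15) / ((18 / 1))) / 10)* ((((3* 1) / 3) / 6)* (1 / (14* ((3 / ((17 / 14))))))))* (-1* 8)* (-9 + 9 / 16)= 0.01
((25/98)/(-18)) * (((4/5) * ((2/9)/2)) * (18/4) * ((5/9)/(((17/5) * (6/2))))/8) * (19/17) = -2375/55057968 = -0.00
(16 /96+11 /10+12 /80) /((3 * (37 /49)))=833 /1332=0.63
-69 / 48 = -23 / 16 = -1.44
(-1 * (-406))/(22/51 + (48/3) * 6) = 10353/2459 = 4.21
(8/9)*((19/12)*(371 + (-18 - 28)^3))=-3684670/27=-136469.26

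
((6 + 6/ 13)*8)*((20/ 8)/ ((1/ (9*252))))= 3810240/ 13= 293095.38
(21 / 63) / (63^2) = 1 / 11907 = 0.00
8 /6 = 4 /3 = 1.33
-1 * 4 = -4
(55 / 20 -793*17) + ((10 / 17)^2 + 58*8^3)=18748119 / 1156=16218.10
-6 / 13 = -0.46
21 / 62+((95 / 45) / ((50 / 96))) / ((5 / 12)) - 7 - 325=-2494983 / 7750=-321.93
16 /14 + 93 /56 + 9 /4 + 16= 1179 /56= 21.05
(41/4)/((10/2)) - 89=-1739/20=-86.95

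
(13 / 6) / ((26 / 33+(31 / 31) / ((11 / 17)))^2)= 39 / 98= 0.40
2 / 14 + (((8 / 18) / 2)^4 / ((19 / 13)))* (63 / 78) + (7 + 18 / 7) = 2825996 / 290871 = 9.72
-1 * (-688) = 688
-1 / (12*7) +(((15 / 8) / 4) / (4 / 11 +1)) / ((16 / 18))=2015 / 5376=0.37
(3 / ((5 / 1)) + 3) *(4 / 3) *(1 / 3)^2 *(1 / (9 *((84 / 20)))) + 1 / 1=575 / 567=1.01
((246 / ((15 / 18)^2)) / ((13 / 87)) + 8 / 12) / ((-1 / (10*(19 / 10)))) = -45055.65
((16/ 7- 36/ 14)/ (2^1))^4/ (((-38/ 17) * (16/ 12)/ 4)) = -51/ 91238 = -0.00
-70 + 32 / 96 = -209 / 3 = -69.67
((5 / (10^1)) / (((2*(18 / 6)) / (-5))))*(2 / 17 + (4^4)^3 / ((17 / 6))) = -251658245 / 102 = -2467237.70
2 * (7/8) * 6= 21/2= 10.50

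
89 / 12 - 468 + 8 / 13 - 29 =-76279 / 156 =-488.97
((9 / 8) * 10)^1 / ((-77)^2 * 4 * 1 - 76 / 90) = 2025 / 4268728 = 0.00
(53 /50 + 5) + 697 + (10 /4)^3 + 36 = 150937 /200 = 754.68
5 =5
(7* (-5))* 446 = -15610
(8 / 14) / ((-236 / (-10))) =10 / 413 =0.02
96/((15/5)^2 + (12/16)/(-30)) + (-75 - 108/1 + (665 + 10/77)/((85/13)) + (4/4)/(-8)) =-265803787/3759448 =-70.70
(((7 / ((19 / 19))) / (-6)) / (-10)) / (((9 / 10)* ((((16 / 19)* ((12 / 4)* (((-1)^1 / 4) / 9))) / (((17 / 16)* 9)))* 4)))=-2261 / 512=-4.42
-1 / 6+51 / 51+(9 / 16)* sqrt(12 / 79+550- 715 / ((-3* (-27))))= 5 / 6+sqrt(273651023) / 1264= 13.92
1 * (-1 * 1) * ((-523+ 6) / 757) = 517 / 757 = 0.68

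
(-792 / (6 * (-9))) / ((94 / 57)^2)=5.39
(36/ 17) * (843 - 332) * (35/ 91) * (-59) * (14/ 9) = -8441720/ 221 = -38197.83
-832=-832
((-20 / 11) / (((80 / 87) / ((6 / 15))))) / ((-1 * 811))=0.00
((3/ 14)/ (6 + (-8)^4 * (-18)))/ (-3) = 1/ 1032108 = 0.00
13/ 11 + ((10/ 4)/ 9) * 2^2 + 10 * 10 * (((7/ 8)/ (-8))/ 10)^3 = 595032923/ 259522560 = 2.29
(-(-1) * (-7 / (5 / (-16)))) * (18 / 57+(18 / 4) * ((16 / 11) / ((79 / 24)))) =4261152 / 82555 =51.62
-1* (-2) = 2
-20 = -20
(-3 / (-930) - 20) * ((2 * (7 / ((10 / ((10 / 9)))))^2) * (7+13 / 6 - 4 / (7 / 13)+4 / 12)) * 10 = -1258397 / 2511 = -501.15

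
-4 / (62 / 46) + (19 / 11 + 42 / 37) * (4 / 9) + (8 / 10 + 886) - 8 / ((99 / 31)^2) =884.32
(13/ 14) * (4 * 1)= 26/ 7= 3.71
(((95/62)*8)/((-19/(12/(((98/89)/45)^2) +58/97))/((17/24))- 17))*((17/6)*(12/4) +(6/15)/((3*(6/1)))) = -2312804206943906/376397926030251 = -6.14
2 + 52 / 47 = 146 / 47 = 3.11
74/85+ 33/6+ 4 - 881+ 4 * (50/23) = -3370161/3910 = -861.93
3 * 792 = 2376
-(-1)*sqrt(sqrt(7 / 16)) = 7^(1 / 4) / 2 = 0.81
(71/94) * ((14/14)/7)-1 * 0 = 71/658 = 0.11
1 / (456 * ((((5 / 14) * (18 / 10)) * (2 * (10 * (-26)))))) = -0.00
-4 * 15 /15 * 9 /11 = -36 /11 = -3.27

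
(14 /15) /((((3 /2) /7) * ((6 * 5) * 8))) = 49 /2700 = 0.02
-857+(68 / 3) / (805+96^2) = -857.00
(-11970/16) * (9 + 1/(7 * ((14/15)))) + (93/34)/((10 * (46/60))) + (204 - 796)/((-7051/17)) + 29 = -2104889113955/308777392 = -6816.85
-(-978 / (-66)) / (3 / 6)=-326 / 11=-29.64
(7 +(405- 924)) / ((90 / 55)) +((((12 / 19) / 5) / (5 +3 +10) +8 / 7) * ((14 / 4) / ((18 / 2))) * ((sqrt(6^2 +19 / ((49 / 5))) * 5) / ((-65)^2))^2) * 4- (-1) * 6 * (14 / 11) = -1783043662352 / 5841210375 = -305.25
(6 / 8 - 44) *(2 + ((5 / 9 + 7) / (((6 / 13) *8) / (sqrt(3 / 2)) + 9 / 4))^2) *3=-14348618789519 / 2133481842 + 899837206528 *sqrt(6) / 355580307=-526.73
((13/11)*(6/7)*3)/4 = 117/154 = 0.76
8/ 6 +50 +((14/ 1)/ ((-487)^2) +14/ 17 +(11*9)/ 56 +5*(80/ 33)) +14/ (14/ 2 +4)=167195042017/ 2483633768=67.32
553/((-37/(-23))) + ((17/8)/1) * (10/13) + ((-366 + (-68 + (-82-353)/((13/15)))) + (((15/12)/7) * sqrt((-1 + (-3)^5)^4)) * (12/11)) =1630722869/148148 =11007.39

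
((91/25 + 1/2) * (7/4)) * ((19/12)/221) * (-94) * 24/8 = -14.64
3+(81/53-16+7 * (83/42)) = 751/318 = 2.36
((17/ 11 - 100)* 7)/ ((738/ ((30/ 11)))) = -12635/ 4961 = -2.55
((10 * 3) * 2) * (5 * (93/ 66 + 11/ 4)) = 13725/ 11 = 1247.73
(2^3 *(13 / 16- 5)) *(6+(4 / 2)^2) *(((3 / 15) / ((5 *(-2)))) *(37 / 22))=2479 / 220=11.27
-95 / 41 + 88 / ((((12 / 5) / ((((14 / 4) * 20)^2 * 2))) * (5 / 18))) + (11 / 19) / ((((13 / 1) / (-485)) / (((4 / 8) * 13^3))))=1269870.97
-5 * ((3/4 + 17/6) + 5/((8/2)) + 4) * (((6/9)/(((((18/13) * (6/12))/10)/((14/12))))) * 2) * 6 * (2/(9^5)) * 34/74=-16398200/176969853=-0.09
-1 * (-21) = 21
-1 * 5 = -5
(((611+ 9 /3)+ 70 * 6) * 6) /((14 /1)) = 3102 /7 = 443.14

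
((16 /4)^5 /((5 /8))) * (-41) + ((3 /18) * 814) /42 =-67171.17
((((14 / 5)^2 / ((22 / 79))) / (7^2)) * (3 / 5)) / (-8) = -237 / 5500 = -0.04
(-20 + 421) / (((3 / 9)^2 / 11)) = 39699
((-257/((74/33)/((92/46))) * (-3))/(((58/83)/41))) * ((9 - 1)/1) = 346330116/1073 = 322768.05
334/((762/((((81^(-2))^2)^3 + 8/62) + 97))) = 42.57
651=651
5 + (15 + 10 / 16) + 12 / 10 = 873 / 40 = 21.82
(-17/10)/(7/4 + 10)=-34/235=-0.14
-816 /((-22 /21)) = 8568 /11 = 778.91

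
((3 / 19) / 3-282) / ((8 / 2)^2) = -5357 / 304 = -17.62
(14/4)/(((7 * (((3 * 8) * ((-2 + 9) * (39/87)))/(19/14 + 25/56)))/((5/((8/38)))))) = 278255/978432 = 0.28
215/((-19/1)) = -215/19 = -11.32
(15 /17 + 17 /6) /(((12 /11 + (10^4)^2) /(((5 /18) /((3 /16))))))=20845 /378675004131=0.00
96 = 96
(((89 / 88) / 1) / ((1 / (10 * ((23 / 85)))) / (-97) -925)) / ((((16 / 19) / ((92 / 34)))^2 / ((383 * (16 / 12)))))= -14522829035993 / 2519212741056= -5.76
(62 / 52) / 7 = 31 / 182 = 0.17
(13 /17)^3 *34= 4394 /289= 15.20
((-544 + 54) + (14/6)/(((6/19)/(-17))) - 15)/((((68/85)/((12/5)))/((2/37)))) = -11351/111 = -102.26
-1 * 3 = -3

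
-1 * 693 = -693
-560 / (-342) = 280 / 171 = 1.64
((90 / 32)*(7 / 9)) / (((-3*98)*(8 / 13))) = -65 / 5376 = -0.01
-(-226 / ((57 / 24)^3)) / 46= 57856 / 157757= 0.37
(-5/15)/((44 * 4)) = -1/528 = -0.00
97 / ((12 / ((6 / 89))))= 0.54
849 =849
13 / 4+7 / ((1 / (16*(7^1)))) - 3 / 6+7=3175 / 4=793.75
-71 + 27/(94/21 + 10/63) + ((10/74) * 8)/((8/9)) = -691007/10804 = -63.96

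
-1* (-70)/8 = 35/4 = 8.75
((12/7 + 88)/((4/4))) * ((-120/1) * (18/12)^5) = -81752.14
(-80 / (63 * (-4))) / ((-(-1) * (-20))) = -0.02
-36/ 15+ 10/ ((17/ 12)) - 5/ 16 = 5911/ 1360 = 4.35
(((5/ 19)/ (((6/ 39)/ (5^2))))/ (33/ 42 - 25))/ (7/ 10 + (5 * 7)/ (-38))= 8125/ 1017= 7.99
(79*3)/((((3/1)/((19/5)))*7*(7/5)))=1501/49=30.63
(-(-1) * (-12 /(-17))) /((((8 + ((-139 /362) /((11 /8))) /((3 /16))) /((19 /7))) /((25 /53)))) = 8511525 /61316654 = 0.14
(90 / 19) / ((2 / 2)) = 90 / 19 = 4.74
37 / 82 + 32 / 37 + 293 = 892955 / 3034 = 294.32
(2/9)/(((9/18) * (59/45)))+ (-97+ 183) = 5094/59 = 86.34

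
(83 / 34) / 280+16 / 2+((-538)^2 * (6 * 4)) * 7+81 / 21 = 462925268803 / 9520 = 48626603.87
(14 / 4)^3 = 343 / 8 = 42.88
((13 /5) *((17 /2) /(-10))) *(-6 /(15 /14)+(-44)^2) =-533273 /125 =-4266.18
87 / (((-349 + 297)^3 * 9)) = -0.00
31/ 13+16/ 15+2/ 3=803/ 195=4.12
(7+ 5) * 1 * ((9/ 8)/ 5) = 27/ 10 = 2.70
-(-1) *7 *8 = 56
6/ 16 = 3/ 8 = 0.38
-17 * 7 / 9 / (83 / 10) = -1190 / 747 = -1.59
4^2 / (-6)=-8 / 3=-2.67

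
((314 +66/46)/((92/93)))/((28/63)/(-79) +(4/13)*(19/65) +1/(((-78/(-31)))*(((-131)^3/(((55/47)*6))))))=42831020283800863725/11325357180909892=3781.87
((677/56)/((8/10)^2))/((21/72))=50775/784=64.76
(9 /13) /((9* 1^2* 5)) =1 /65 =0.02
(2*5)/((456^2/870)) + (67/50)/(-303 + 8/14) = 34307209/917084400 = 0.04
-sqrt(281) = -16.76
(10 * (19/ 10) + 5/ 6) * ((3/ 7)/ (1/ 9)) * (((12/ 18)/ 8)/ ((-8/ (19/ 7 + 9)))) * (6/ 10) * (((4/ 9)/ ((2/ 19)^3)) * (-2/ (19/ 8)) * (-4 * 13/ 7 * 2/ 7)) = -6542042/ 1715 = -3814.60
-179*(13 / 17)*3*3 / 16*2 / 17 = -20943 / 2312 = -9.06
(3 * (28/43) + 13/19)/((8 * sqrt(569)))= 0.01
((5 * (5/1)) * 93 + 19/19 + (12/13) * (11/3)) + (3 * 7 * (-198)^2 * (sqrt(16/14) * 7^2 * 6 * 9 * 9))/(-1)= 30282/13 - 5601624336 * sqrt(14)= -20959356745.34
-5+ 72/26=-29/13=-2.23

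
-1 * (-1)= 1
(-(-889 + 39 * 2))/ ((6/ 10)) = 4055/ 3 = 1351.67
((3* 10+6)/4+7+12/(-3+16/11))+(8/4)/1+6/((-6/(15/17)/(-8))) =17.29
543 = 543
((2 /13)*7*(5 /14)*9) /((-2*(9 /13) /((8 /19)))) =-20 /19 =-1.05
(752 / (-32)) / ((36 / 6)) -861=-10379 / 12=-864.92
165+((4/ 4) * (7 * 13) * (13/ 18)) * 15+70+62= 7697/ 6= 1282.83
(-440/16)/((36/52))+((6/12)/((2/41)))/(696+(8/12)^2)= -8959919/225648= -39.71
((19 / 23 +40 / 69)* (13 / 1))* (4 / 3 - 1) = 1261 / 207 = 6.09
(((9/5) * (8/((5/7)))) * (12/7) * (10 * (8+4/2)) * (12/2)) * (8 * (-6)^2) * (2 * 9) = 107495424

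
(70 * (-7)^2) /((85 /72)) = 49392 /17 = 2905.41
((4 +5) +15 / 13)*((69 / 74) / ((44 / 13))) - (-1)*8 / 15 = 3697 / 1110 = 3.33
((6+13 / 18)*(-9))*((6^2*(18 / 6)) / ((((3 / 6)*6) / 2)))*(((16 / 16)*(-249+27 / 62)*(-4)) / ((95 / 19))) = -134260632 / 155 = -866197.63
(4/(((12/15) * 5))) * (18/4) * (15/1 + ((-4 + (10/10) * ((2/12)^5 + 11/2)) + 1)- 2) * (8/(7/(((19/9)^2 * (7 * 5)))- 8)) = -217554845/3101544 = -70.14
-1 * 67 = -67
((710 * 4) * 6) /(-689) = -17040 /689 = -24.73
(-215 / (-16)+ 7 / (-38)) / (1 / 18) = 238.56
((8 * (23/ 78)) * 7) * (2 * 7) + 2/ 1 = 9094/ 39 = 233.18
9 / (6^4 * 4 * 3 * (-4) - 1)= -0.00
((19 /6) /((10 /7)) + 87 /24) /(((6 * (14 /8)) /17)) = 11917 /1260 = 9.46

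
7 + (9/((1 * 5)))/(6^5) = 30241/4320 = 7.00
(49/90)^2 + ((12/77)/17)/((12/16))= 0.31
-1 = -1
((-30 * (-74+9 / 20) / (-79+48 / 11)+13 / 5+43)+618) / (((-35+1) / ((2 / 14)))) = -5205441 / 1953980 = -2.66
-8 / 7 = -1.14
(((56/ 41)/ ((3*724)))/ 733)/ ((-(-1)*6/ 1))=7/ 48956337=0.00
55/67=0.82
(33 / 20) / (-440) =-3 / 800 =-0.00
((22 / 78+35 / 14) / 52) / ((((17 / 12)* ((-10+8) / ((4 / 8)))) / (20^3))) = -217000 / 2873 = -75.53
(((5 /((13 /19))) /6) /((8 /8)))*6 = 95 /13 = 7.31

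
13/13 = 1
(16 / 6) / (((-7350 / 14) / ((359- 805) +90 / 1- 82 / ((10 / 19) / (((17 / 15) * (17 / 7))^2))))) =677498872 / 86821875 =7.80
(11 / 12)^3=1331 / 1728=0.77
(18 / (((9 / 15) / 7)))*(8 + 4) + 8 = 2528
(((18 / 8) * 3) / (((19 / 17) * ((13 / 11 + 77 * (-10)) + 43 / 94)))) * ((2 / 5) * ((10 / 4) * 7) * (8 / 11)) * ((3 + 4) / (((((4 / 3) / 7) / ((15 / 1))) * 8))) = -66595851 / 24152344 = -2.76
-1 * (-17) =17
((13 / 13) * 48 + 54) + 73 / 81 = 8335 / 81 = 102.90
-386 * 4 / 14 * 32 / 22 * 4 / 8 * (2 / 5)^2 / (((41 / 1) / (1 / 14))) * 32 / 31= -395264 / 17126725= -0.02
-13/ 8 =-1.62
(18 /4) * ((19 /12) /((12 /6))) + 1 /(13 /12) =933 /208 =4.49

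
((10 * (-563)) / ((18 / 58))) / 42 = -81635 / 189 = -431.93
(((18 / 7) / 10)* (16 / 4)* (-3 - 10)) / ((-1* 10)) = 234 / 175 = 1.34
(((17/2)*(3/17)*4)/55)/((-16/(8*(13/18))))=-13/330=-0.04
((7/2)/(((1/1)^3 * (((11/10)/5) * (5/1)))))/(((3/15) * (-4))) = -175/44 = -3.98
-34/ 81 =-0.42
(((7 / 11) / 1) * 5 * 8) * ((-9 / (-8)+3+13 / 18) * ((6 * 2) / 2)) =24430 / 33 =740.30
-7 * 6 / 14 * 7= -21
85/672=0.13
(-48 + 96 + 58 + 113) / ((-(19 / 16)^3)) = -897024 / 6859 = -130.78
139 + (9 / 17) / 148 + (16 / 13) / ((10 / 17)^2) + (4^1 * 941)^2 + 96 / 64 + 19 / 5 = 11585045924731 / 817700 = 14167843.86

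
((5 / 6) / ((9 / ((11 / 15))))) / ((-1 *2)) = -11 / 324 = -0.03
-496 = -496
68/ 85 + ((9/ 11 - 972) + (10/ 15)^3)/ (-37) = 1485721/ 54945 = 27.04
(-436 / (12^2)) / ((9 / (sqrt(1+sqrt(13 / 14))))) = -109 *sqrt(14 *sqrt(182)+196) / 4536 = -0.47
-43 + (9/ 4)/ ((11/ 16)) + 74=377/ 11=34.27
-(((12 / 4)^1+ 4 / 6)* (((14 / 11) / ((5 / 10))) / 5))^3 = -21952 / 3375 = -6.50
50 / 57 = 0.88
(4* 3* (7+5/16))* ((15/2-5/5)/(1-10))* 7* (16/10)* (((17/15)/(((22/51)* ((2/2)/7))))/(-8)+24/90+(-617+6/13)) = 386374079/880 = 439061.45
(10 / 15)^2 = 4 / 9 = 0.44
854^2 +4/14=5105214/7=729316.29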